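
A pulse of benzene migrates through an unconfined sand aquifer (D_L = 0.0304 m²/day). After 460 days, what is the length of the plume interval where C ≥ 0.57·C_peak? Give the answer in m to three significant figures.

The plume is Gaussian with σ = √(2Dt) = √(2 × 0.0304 × 460) = 5.288 m.
C/C_peak = exp(−Δx²/(2σ²)) = 0.57 ⇒ Δx = σ·√(−2 ln 0.57) = 5.288 × 1.060 = 5.605 m.
Width = 2Δx = 11.2 m.

11.2 m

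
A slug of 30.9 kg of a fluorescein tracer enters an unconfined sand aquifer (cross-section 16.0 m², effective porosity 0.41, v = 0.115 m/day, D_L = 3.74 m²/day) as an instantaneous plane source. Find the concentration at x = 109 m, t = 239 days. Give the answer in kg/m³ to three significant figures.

0.00693 kg/m³

For an instantaneous plane source, C(x,t) = M/(n_e·A·√(4πDt)) · exp(−(x−vt)²/(4Dt)), with n_e·A the pore (flow) area.
Plume center vt = 0.115 × 239 = 27.485 m, so the well at 109 m is 81.515 m downgradient of the peak.
√(4πDt) = 106.0 m, giving peak height M/(n_e·A·√(4πDt)) = 30.9/(0.41 × 16.0 × 106.0) = 0.04444 kg/m³.
(x−vt)²/(4Dt) = (81.515)²/(4 × 3.74 × 239) = 1.858; exp(−1.858) = 0.1560.
C = 0.04444 × 0.1560 = 0.00693 kg/m³.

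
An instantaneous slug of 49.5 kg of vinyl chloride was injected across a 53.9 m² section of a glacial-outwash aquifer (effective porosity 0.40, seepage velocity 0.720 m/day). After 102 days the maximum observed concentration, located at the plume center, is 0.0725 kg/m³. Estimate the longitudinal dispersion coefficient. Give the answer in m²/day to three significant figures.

At the plume center C_max = M/(n_e·A·√(4πDt)), so D = M²/(4πt·(n_e·A·C_max)²).
n_e·A·C_max = 0.40 × 53.9 × 0.0725 = 1.563 kg/m.
D = 49.5²/(4π × 102 × 1.563²) = 0.782 m²/day.

0.782 m²/day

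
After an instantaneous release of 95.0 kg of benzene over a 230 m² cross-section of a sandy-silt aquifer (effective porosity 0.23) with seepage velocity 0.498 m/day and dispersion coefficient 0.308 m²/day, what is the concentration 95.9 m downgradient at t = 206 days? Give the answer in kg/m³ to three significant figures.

For an instantaneous plane source, C(x,t) = M/(n_e·A·√(4πDt)) · exp(−(x−vt)²/(4Dt)), with n_e·A the pore (flow) area.
Plume center vt = 0.498 × 206 = 102.588 m, so the well at 95.9 m is 6.688 m upgradient of the peak.
√(4πDt) = 28.24 m, giving peak height M/(n_e·A·√(4πDt)) = 95.0/(0.23 × 230 × 28.24) = 0.06359 kg/m³.
(x−vt)²/(4Dt) = (-6.688)²/(4 × 0.308 × 206) = 0.1762; exp(−0.1762) = 0.8385.
C = 0.06359 × 0.8385 = 0.0533 kg/m³.

0.0533 kg/m³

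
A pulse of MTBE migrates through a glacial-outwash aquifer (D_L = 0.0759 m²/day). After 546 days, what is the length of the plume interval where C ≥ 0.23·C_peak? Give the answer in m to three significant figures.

The plume is Gaussian with σ = √(2Dt) = √(2 × 0.0759 × 546) = 9.104 m.
C/C_peak = exp(−Δx²/(2σ²)) = 0.23 ⇒ Δx = σ·√(−2 ln 0.23) = 9.104 × 1.714 = 15.60 m.
Width = 2Δx = 31.2 m.

31.2 m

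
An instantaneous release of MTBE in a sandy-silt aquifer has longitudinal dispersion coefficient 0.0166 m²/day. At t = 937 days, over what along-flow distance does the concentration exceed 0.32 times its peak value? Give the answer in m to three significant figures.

The plume is Gaussian with σ = √(2Dt) = √(2 × 0.0166 × 937) = 5.577 m.
C/C_peak = exp(−Δx²/(2σ²)) = 0.32 ⇒ Δx = σ·√(−2 ln 0.32) = 5.577 × 1.510 = 8.421 m.
Width = 2Δx = 16.8 m.

16.8 m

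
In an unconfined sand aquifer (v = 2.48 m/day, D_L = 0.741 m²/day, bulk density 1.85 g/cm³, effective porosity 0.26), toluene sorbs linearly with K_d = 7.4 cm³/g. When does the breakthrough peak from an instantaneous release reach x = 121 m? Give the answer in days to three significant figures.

Retardation factor R = 1 + ρ_b·K_d/n = 1 + 1.85 × 7.4/0.26 = 53.65.
Sorption retards both mechanisms: v_R = v/R = 0.04623 m/day, D_R = D/R = 0.01381 m²/day.
Peak time from v_R²t² + 2D_R t − x² = 0: t = (√(D_R² + v_R²x²) − D_R)/v_R².
√(D_R² + v_R²x²) = √(0.01381² + 0.04623² × 121²) = 5.594; v_R² = 0.002137.
t = (5.594 − 0.01381)/0.002137 = 2610 days.

2610 days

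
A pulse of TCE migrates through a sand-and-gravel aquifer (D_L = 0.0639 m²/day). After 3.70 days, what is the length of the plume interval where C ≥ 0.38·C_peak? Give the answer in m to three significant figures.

1.91 m

The plume is Gaussian with σ = √(2Dt) = √(2 × 0.0639 × 3.70) = 0.6876 m.
C/C_peak = exp(−Δx²/(2σ²)) = 0.38 ⇒ Δx = σ·√(−2 ln 0.38) = 0.6876 × 1.391 = 0.9565 m.
Width = 2Δx = 1.91 m.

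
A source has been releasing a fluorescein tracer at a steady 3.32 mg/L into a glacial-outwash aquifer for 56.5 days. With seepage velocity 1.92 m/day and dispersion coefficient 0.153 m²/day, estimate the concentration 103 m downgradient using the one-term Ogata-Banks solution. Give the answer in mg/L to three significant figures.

3.01 mg/L

For a continuous step input, C/C₀ ≈ ½·erfc((x−vt)/(2√(Dt))).
vt = 1.92 × 56.5 = 108.48 m and 2√(Dt) = 2√(0.153 × 56.5) = 5.880 m.
Argument (x−vt)/(2√(Dt)) = (103 − 108.48)/5.880 = -0.9320; ½·erfc(-0.9320) = 0.9063.
C = 3.32 × 0.9063 = 3.01 mg/L.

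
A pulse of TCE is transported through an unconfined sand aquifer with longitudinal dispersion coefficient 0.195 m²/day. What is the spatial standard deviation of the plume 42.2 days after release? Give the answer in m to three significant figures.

Dispersive spreading gives a Gaussian with σ² = 2Dt; advection only shifts the center.
σ = √(2 × 0.195 × 42.2) = 4.06 m.

4.06 m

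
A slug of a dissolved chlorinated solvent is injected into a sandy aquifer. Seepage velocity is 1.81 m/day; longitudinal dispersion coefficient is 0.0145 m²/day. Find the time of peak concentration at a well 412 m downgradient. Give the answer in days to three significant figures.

For the 1D instantaneous-source solution, setting ∂C/∂t = 0 at fixed x gives v²t² + 2Dt − x² = 0, so t = (√(D² + v²x²) − D)/v².
√(D² + v²x²) = √(0.0145² + 1.81² × 412²) = 745.7; v² = 3.2761.
t = (745.7 − 0.0145)/3.2761 = 228 days (vs. the pure-advection estimate x/v = 228 d).

228 days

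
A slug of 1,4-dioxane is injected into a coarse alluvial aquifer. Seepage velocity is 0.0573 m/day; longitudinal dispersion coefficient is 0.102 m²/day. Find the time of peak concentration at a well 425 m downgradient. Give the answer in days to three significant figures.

7390 days

For the 1D instantaneous-source solution, setting ∂C/∂t = 0 at fixed x gives v²t² + 2Dt − x² = 0, so t = (√(D² + v²x²) − D)/v².
√(D² + v²x²) = √(0.102² + 0.0573² × 425²) = 24.35; v² = 0.00328329.
t = (24.35 − 0.102)/0.00328329 = 7390 days (vs. the pure-advection estimate x/v = 7420 d).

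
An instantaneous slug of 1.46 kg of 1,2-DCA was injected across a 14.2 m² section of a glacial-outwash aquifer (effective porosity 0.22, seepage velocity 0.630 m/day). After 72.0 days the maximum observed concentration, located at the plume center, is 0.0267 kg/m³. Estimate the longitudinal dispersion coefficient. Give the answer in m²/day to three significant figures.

At the plume center C_max = M/(n_e·A·√(4πDt)), so D = M²/(4πt·(n_e·A·C_max)²).
n_e·A·C_max = 0.22 × 14.2 × 0.0267 = 0.08341 kg/m.
D = 1.46²/(4π × 72.0 × 0.08341²) = 0.339 m²/day.

0.339 m²/day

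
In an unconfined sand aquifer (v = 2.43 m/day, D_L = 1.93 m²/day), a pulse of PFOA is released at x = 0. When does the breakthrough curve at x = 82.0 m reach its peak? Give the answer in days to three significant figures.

For the 1D instantaneous-source solution, setting ∂C/∂t = 0 at fixed x gives v²t² + 2Dt − x² = 0, so t = (√(D² + v²x²) − D)/v².
√(D² + v²x²) = √(1.93² + 2.43² × 82.0²) = 199.3; v² = 5.9049.
t = (199.3 − 1.93)/5.9049 = 33.4 days (vs. the pure-advection estimate x/v = 33.7 d).

33.4 days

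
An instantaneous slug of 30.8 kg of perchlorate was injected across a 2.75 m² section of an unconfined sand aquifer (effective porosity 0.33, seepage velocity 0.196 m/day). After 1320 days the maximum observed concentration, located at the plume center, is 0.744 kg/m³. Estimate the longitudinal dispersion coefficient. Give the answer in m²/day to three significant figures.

At the plume center C_max = M/(n_e·A·√(4πDt)), so D = M²/(4πt·(n_e·A·C_max)²).
n_e·A·C_max = 0.33 × 2.75 × 0.744 = 0.6752 kg/m.
D = 30.8²/(4π × 1320 × 0.6752²) = 0.125 m²/day.

0.125 m²/day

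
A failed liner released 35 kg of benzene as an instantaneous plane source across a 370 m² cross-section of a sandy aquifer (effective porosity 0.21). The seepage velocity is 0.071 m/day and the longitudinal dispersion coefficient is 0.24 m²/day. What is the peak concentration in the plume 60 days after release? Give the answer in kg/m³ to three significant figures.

The peak of an instantaneous 1D plume sits at x = vt; there the Gaussian factor is 1 and C_max = M/(n_e·A·√(4πDt)), where n_e·A is the pore area the mass is dissolved in.
√(4πDt) = √(4π × 0.24 × 60) = 13.45 m, so C_max = 35/(0.21 × 370 × 13.45) = 0.0335 kg/m³.

0.0335 kg/m³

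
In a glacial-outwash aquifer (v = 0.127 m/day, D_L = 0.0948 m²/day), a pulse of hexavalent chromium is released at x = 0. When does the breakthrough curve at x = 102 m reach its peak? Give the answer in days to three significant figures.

For the 1D instantaneous-source solution, setting ∂C/∂t = 0 at fixed x gives v²t² + 2Dt − x² = 0, so t = (√(D² + v²x²) − D)/v².
√(D² + v²x²) = √(0.0948² + 0.127² × 102²) = 12.95; v² = 0.016129.
t = (12.95 − 0.0948)/0.016129 = 797 days (vs. the pure-advection estimate x/v = 803 d).

797 days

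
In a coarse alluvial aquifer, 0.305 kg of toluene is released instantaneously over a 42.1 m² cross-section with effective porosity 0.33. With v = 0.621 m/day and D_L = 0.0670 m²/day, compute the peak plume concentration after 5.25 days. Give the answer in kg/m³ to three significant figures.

The peak of an instantaneous 1D plume sits at x = vt; there the Gaussian factor is 1 and C_max = M/(n_e·A·√(4πDt)), where n_e·A is the pore area the mass is dissolved in.
√(4πDt) = √(4π × 0.0670 × 5.25) = 2.102 m, so C_max = 0.305/(0.33 × 42.1 × 2.102) = 0.0104 kg/m³.

0.0104 kg/m³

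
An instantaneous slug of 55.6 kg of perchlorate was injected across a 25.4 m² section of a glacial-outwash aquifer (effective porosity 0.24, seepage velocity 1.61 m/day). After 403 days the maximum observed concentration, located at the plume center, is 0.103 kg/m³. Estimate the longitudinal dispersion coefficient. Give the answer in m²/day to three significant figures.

At the plume center C_max = M/(n_e·A·√(4πDt)), so D = M²/(4πt·(n_e·A·C_max)²).
n_e·A·C_max = 0.24 × 25.4 × 0.103 = 0.6279 kg/m.
D = 55.6²/(4π × 403 × 0.6279²) = 1.55 m²/day.

1.55 m²/day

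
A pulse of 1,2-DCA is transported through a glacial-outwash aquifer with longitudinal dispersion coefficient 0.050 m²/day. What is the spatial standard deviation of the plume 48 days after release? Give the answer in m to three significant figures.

Dispersive spreading gives a Gaussian with σ² = 2Dt; advection only shifts the center.
σ = √(2 × 0.050 × 48) = 2.19 m.

2.19 m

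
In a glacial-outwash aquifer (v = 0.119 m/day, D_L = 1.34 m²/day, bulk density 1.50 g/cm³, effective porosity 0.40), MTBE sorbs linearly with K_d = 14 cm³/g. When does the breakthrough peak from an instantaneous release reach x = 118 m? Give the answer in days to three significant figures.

Retardation factor R = 1 + ρ_b·K_d/n = 1 + 1.50 × 14/0.40 = 53.50.
Sorption retards both mechanisms: v_R = v/R = 0.002224 m/day, D_R = D/R = 0.02505 m²/day.
Peak time from v_R²t² + 2D_R t − x² = 0: t = (√(D_R² + v_R²x²) − D_R)/v_R².
√(D_R² + v_R²x²) = √(0.02505² + 0.002224² × 118²) = 0.2636; v_R² = 4.946e-06.
t = (0.2636 − 0.02505)/4.946e-06 = 48200 days.

48200 days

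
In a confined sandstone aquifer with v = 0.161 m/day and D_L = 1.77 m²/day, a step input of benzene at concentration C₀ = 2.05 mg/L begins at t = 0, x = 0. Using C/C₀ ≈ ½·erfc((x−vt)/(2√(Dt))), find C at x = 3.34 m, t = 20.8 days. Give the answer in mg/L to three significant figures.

1.03 mg/L

For a continuous step input, C/C₀ ≈ ½·erfc((x−vt)/(2√(Dt))).
vt = 0.161 × 20.8 = 3.3488 m and 2√(Dt) = 2√(1.77 × 20.8) = 12.14 m.
Argument (x−vt)/(2√(Dt)) = (3.34 − 3.3488)/12.14 = -0.0007249; ½·erfc(-0.0007249) = 0.5004.
C = 2.05 × 0.5004 = 1.03 mg/L.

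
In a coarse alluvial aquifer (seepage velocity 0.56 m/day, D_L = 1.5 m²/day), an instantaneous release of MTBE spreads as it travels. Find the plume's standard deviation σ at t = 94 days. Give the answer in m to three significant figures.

16.8 m

Dispersive spreading gives a Gaussian with σ² = 2Dt; advection only shifts the center.
σ = √(2 × 1.5 × 94) = 16.8 m.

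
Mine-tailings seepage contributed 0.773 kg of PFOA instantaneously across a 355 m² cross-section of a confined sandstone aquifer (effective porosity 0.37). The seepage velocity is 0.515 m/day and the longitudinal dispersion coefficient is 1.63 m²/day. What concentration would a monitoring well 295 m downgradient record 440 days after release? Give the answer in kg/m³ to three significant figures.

1.21e-05 kg/m³

For an instantaneous plane source, C(x,t) = M/(n_e·A·√(4πDt)) · exp(−(x−vt)²/(4Dt)), with n_e·A the pore (flow) area.
Plume center vt = 0.515 × 440 = 226.6 m, so the well at 295 m is 68.4 m downgradient of the peak.
√(4πDt) = 94.93 m, giving peak height M/(n_e·A·√(4πDt)) = 0.773/(0.37 × 355 × 94.93) = 6.199e-05 kg/m³.
(x−vt)²/(4Dt) = (68.4)²/(4 × 1.63 × 440) = 1.631; exp(−1.631) = 0.1957.
C = 6.199e-05 × 0.1957 = 1.21e-05 kg/m³.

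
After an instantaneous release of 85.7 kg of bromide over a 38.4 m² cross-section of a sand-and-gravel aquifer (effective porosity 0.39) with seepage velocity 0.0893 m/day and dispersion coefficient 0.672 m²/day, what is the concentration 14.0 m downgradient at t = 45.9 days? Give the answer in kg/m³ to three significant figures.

For an instantaneous plane source, C(x,t) = M/(n_e·A·√(4πDt)) · exp(−(x−vt)²/(4Dt)), with n_e·A the pore (flow) area.
Plume center vt = 0.0893 × 45.9 = 4.09887 m, so the well at 14.0 m is 9.90113 m downgradient of the peak.
√(4πDt) = 19.69 m, giving peak height M/(n_e·A·√(4πDt)) = 85.7/(0.39 × 38.4 × 19.69) = 0.2906 kg/m³.
(x−vt)²/(4Dt) = (9.90113)²/(4 × 0.672 × 45.9) = 0.7946; exp(−0.7946) = 0.4518.
C = 0.2906 × 0.4518 = 0.131 kg/m³.

0.131 kg/m³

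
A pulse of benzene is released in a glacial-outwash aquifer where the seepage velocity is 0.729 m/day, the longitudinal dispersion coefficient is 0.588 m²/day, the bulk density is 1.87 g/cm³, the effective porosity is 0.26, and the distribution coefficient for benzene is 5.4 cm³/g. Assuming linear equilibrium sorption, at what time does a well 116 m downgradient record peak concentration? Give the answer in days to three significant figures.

Retardation factor R = 1 + ρ_b·K_d/n = 1 + 1.87 × 5.4/0.26 = 39.84.
Sorption retards both mechanisms: v_R = v/R = 0.01830 m/day, D_R = D/R = 0.01476 m²/day.
Peak time from v_R²t² + 2D_R t − x² = 0: t = (√(D_R² + v_R²x²) − D_R)/v_R².
√(D_R² + v_R²x²) = √(0.01476² + 0.01830² × 116²) = 2.123; v_R² = 0.0003349.
t = (2.123 − 0.01476)/0.0003349 = 6300 days.

6300 days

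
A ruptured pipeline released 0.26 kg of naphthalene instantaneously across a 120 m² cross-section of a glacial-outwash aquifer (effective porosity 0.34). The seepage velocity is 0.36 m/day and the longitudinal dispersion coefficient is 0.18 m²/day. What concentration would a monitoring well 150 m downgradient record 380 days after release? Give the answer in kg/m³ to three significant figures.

0.000115 kg/m³

For an instantaneous plane source, C(x,t) = M/(n_e·A·√(4πDt)) · exp(−(x−vt)²/(4Dt)), with n_e·A the pore (flow) area.
Plume center vt = 0.36 × 380 = 136.8 m, so the well at 150 m is 13.2 m downgradient of the peak.
√(4πDt) = 29.32 m, giving peak height M/(n_e·A·√(4πDt)) = 0.26/(0.34 × 120 × 29.32) = 0.0002173 kg/m³.
(x−vt)²/(4Dt) = (13.2)²/(4 × 0.18 × 380) = 0.6368; exp(−0.6368) = 0.5290.
C = 0.0002173 × 0.5290 = 0.000115 kg/m³.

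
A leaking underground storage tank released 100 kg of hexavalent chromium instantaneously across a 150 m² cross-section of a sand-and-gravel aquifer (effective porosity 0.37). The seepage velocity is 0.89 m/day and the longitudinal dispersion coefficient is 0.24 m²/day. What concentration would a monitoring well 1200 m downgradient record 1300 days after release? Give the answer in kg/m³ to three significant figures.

0.00654 kg/m³

For an instantaneous plane source, C(x,t) = M/(n_e·A·√(4πDt)) · exp(−(x−vt)²/(4Dt)), with n_e·A the pore (flow) area.
Plume center vt = 0.89 × 1300 = 1157 m, so the well at 1200 m is 43 m downgradient of the peak.
√(4πDt) = 62.62 m, giving peak height M/(n_e·A·√(4πDt)) = 100/(0.37 × 150 × 62.62) = 0.02877 kg/m³.
(x−vt)²/(4Dt) = (43)²/(4 × 0.24 × 1300) = 1.482; exp(−1.482) = 0.2272.
C = 0.02877 × 0.2272 = 0.00654 kg/m³.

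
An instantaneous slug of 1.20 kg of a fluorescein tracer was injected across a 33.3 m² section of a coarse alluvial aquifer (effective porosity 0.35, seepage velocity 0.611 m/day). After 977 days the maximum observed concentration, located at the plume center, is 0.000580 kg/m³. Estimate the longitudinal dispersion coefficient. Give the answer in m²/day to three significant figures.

2.57 m²/day

At the plume center C_max = M/(n_e·A·√(4πDt)), so D = M²/(4πt·(n_e·A·C_max)²).
n_e·A·C_max = 0.35 × 33.3 × 0.000580 = 0.006760 kg/m.
D = 1.20²/(4π × 977 × 0.006760²) = 2.57 m²/day.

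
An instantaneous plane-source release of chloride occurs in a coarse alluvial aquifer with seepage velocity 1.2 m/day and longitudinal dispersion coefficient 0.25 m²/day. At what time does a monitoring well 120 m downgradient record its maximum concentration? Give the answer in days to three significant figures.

For the 1D instantaneous-source solution, setting ∂C/∂t = 0 at fixed x gives v²t² + 2Dt − x² = 0, so t = (√(D² + v²x²) − D)/v².
√(D² + v²x²) = √(0.25² + 1.2² × 120²) = 144.0; v² = 1.44.
t = (144.0 − 0.25)/1.44 = 99.8 days (vs. the pure-advection estimate x/v = 100 d).

99.8 days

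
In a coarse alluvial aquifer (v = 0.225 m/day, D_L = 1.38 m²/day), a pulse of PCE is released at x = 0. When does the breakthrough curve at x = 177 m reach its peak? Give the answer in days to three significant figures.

760 days

For the 1D instantaneous-source solution, setting ∂C/∂t = 0 at fixed x gives v²t² + 2Dt − x² = 0, so t = (√(D² + v²x²) − D)/v².
√(D² + v²x²) = √(1.38² + 0.225² × 177²) = 39.85; v² = 0.050625.
t = (39.85 − 1.38)/0.050625 = 760 days (vs. the pure-advection estimate x/v = 787 d).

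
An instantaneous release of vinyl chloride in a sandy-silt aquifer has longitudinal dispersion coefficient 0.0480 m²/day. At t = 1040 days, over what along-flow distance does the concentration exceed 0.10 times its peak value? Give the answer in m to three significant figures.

The plume is Gaussian with σ = √(2Dt) = √(2 × 0.0480 × 1040) = 9.992 m.
C/C_peak = exp(−Δx²/(2σ²)) = 0.10 ⇒ Δx = σ·√(−2 ln 0.10) = 9.992 × 2.146 = 21.44 m.
Width = 2Δx = 42.9 m.

42.9 m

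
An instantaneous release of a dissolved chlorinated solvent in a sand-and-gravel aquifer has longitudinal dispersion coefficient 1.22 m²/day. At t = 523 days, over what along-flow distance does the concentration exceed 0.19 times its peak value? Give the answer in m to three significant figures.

130 m

The plume is Gaussian with σ = √(2Dt) = √(2 × 1.22 × 523) = 35.72 m.
C/C_peak = exp(−Δx²/(2σ²)) = 0.19 ⇒ Δx = σ·√(−2 ln 0.19) = 35.72 × 1.822 = 65.08 m.
Width = 2Δx = 130 m.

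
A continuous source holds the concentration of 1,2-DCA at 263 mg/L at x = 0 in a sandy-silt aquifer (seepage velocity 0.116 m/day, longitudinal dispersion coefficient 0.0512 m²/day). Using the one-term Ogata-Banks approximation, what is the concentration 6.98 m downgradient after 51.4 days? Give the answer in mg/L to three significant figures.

For a continuous step input, C/C₀ ≈ ½·erfc((x−vt)/(2√(Dt))).
vt = 0.116 × 51.4 = 5.9624 m and 2√(Dt) = 2√(0.0512 × 51.4) = 3.244 m.
Argument (x−vt)/(2√(Dt)) = (6.98 − 5.9624)/3.244 = 0.3137; ½·erfc(0.3137) = 0.3287.
C = 263 × 0.3287 = 86.4 mg/L.

86.4 mg/L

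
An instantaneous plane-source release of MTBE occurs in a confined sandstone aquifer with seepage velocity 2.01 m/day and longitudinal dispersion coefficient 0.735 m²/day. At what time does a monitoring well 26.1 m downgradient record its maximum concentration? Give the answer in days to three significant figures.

12.8 days

For the 1D instantaneous-source solution, setting ∂C/∂t = 0 at fixed x gives v²t² + 2Dt − x² = 0, so t = (√(D² + v²x²) − D)/v².
√(D² + v²x²) = √(0.735² + 2.01² × 26.1²) = 52.47; v² = 4.0401.
t = (52.47 − 0.735)/4.0401 = 12.8 days (vs. the pure-advection estimate x/v = 13.0 d).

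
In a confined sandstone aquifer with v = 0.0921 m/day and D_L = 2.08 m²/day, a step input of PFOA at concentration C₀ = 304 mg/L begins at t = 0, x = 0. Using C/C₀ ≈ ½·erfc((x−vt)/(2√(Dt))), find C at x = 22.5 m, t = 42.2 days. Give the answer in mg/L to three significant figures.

24.3 mg/L

For a continuous step input, C/C₀ ≈ ½·erfc((x−vt)/(2√(Dt))).
vt = 0.0921 × 42.2 = 3.88662 m and 2√(Dt) = 2√(2.08 × 42.2) = 18.74 m.
Argument (x−vt)/(2√(Dt)) = (22.5 − 3.88662)/18.74 = 0.9932; ½·erfc(0.9932) = 0.08007.
C = 304 × 0.08007 = 24.3 mg/L.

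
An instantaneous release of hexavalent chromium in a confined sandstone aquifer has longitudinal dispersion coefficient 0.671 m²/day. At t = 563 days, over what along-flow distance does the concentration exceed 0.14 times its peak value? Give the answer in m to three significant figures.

109 m

The plume is Gaussian with σ = √(2Dt) = √(2 × 0.671 × 563) = 27.49 m.
C/C_peak = exp(−Δx²/(2σ²)) = 0.14 ⇒ Δx = σ·√(−2 ln 0.14) = 27.49 × 1.983 = 54.51 m.
Width = 2Δx = 109 m.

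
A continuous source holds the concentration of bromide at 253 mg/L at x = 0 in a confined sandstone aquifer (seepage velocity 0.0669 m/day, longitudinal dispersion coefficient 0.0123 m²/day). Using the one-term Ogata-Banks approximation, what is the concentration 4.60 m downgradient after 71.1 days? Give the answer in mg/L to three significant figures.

138 mg/L

For a continuous step input, C/C₀ ≈ ½·erfc((x−vt)/(2√(Dt))).
vt = 0.0669 × 71.1 = 4.75659 m and 2√(Dt) = 2√(0.0123 × 71.1) = 1.870 m.
Argument (x−vt)/(2√(Dt)) = (4.60 − 4.75659)/1.870 = -0.08374; ½·erfc(-0.08374) = 0.5471.
C = 253 × 0.5471 = 138 mg/L.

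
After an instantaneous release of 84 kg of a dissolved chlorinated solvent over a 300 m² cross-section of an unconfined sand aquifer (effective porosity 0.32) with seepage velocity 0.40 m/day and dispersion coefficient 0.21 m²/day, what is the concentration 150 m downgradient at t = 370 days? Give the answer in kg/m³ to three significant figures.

For an instantaneous plane source, C(x,t) = M/(n_e·A·√(4πDt)) · exp(−(x−vt)²/(4Dt)), with n_e·A the pore (flow) area.
Plume center vt = 0.40 × 370 = 148 m, so the well at 150 m is 2 m downgradient of the peak.
√(4πDt) = 31.25 m, giving peak height M/(n_e·A·√(4πDt)) = 84/(0.32 × 300 × 31.25) = 0.02800 kg/m³.
(x−vt)²/(4Dt) = (2)²/(4 × 0.21 × 370) = 0.01287; exp(−0.01287) = 0.9872.
C = 0.02800 × 0.9872 = 0.0276 kg/m³.

0.0276 kg/m³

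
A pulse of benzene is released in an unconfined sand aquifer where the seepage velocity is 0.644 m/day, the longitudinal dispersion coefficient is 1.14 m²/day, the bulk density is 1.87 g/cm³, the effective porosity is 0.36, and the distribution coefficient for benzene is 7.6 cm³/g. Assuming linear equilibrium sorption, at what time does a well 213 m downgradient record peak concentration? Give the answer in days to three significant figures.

13300 days

Retardation factor R = 1 + ρ_b·K_d/n = 1 + 1.87 × 7.6/0.36 = 40.48.
Sorption retards both mechanisms: v_R = v/R = 0.01591 m/day, D_R = D/R = 0.02816 m²/day.
Peak time from v_R²t² + 2D_R t − x² = 0: t = (√(D_R² + v_R²x²) − D_R)/v_R².
√(D_R² + v_R²x²) = √(0.02816² + 0.01591² × 213²) = 3.389; v_R² = 0.0002531.
t = (3.389 − 0.02816)/0.0002531 = 13300 days.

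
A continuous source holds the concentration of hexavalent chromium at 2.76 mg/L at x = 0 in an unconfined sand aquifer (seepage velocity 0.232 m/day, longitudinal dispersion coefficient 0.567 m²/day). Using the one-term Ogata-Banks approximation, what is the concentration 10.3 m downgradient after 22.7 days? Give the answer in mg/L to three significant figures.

For a continuous step input, C/C₀ ≈ ½·erfc((x−vt)/(2√(Dt))).
vt = 0.232 × 22.7 = 5.2664 m and 2√(Dt) = 2√(0.567 × 22.7) = 7.175 m.
Argument (x−vt)/(2√(Dt)) = (10.3 − 5.2664)/7.175 = 0.7015; ½·erfc(0.7015) = 0.1606.
C = 2.76 × 0.1606 = 0.443 mg/L.

0.443 mg/L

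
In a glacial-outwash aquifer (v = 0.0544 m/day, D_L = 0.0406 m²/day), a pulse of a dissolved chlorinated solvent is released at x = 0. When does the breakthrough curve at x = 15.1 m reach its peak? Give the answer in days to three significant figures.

For the 1D instantaneous-source solution, setting ∂C/∂t = 0 at fixed x gives v²t² + 2Dt − x² = 0, so t = (√(D² + v²x²) − D)/v².
√(D² + v²x²) = √(0.0406² + 0.0544² × 15.1²) = 0.8224; v² = 0.00295936.
t = (0.8224 − 0.0406)/0.00295936 = 264 days (vs. the pure-advection estimate x/v = 278 d).

264 days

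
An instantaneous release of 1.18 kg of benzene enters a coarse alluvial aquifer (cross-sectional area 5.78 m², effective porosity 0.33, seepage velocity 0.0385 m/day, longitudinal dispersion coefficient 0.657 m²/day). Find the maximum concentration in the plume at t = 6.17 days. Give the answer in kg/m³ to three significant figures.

0.0867 kg/m³

The peak of an instantaneous 1D plume sits at x = vt; there the Gaussian factor is 1 and C_max = M/(n_e·A·√(4πDt)), where n_e·A is the pore area the mass is dissolved in.
√(4πDt) = √(4π × 0.657 × 6.17) = 7.137 m, so C_max = 1.18/(0.33 × 5.78 × 7.137) = 0.0867 kg/m³.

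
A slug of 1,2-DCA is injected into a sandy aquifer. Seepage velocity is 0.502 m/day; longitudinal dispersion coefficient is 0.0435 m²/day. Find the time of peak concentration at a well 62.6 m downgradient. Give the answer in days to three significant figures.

125 days

For the 1D instantaneous-source solution, setting ∂C/∂t = 0 at fixed x gives v²t² + 2Dt − x² = 0, so t = (√(D² + v²x²) − D)/v².
√(D² + v²x²) = √(0.0435² + 0.502² × 62.6²) = 31.43; v² = 0.252004.
t = (31.43 − 0.0435)/0.252004 = 125 days (vs. the pure-advection estimate x/v = 125 d).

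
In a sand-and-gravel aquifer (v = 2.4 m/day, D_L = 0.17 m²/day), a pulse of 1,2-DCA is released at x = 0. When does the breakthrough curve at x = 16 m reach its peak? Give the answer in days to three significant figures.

For the 1D instantaneous-source solution, setting ∂C/∂t = 0 at fixed x gives v²t² + 2Dt − x² = 0, so t = (√(D² + v²x²) − D)/v².
√(D² + v²x²) = √(0.17² + 2.4² × 16²) = 38.40; v² = 5.76.
t = (38.40 − 0.17)/5.76 = 6.64 days (vs. the pure-advection estimate x/v = 6.67 d).

6.64 days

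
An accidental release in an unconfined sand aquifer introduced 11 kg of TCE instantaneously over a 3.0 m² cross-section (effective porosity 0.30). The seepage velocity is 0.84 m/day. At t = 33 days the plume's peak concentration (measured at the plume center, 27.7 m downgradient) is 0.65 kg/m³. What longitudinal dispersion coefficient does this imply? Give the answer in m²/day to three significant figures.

At the plume center C_max = M/(n_e·A·√(4πDt)), so D = M²/(4πt·(n_e·A·C_max)²).
n_e·A·C_max = 0.30 × 3.0 × 0.65 = 0.5850 kg/m.
D = 11²/(4π × 33 × 0.5850²) = 0.853 m²/day.

0.853 m²/day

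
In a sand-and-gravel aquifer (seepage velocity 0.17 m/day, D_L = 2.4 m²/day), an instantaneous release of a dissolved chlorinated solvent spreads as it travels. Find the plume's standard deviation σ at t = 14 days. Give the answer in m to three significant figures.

8.20 m

Dispersive spreading gives a Gaussian with σ² = 2Dt; advection only shifts the center.
σ = √(2 × 2.4 × 14) = 8.20 m.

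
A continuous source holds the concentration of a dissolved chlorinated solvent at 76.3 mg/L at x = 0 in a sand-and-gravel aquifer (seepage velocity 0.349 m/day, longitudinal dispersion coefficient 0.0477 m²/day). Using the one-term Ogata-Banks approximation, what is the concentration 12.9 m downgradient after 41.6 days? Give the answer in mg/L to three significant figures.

60.4 mg/L

For a continuous step input, C/C₀ ≈ ½·erfc((x−vt)/(2√(Dt))).
vt = 0.349 × 41.6 = 14.5184 m and 2√(Dt) = 2√(0.0477 × 41.6) = 2.817 m.
Argument (x−vt)/(2√(Dt)) = (12.9 − 14.5184)/2.817 = -0.5745; ½·erfc(-0.5745) = 0.7917.
C = 76.3 × 0.7917 = 60.4 mg/L.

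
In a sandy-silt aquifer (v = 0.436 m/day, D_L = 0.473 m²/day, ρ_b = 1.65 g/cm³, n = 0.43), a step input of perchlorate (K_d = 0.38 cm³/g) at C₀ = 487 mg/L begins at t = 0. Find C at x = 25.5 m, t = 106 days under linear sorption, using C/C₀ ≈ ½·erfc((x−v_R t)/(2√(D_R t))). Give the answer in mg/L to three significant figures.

71.7 mg/L

Retardation factor R = 1 + ρ_b·K_d/n = 1 + 1.65 × 0.38/0.43 = 2.458.
Sorption retards both mechanisms: v_R = v/R = 0.1774 m/day, D_R = D/R = 0.1924 m²/day.
v_R·t = 0.1774 × 106 = 18.8044 m; 2√(D_R t) = 9.032 m; argument = (25.5 − 18.8044)/9.032 = 0.7413.
C = C₀ × ½·erfc(0.7413) = 487 × 0.1472 = 71.7 mg/L.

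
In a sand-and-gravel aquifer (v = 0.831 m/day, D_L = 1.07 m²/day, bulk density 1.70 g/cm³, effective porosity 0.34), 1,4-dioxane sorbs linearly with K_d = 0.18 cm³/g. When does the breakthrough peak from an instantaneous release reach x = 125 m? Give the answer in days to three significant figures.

283 days

Retardation factor R = 1 + ρ_b·K_d/n = 1 + 1.70 × 0.18/0.34 = 1.900.
Sorption retards both mechanisms: v_R = v/R = 0.4374 m/day, D_R = D/R = 0.5632 m²/day.
Peak time from v_R²t² + 2D_R t − x² = 0: t = (√(D_R² + v_R²x²) − D_R)/v_R².
√(D_R² + v_R²x²) = √(0.5632² + 0.4374² × 125²) = 54.68; v_R² = 0.1913.
t = (54.68 − 0.5632)/0.1913 = 283 days.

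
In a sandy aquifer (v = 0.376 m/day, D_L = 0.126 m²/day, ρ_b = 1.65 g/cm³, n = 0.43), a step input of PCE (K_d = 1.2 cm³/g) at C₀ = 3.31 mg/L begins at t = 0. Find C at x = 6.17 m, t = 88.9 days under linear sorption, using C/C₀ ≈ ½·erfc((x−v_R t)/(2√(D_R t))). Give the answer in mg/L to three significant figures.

Retardation factor R = 1 + ρ_b·K_d/n = 1 + 1.65 × 1.2/0.43 = 5.605.
Sorption retards both mechanisms: v_R = v/R = 0.06708 m/day, D_R = D/R = 0.02248 m²/day.
v_R·t = 0.06708 × 88.9 = 5.963412 m; 2√(D_R t) = 2.827 m; argument = (6.17 − 5.963412)/2.827 = 0.07308.
C = C₀ × ½·erfc(0.07308) = 3.31 × 0.4588 = 1.52 mg/L.

1.52 mg/L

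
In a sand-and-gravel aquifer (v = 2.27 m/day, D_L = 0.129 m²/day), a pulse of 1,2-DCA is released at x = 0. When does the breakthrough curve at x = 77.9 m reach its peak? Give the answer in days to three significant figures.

For the 1D instantaneous-source solution, setting ∂C/∂t = 0 at fixed x gives v²t² + 2Dt − x² = 0, so t = (√(D² + v²x²) − D)/v².
√(D² + v²x²) = √(0.129² + 2.27² × 77.9²) = 176.8; v² = 5.1529.
t = (176.8 − 0.129)/5.1529 = 34.3 days (vs. the pure-advection estimate x/v = 34.3 d).

34.3 days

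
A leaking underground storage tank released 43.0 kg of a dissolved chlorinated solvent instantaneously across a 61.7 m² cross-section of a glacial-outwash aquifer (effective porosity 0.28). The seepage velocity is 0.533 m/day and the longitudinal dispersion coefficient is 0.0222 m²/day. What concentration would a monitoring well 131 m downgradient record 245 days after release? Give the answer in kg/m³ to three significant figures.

0.299 kg/m³

For an instantaneous plane source, C(x,t) = M/(n_e·A·√(4πDt)) · exp(−(x−vt)²/(4Dt)), with n_e·A the pore (flow) area.
Plume center vt = 0.533 × 245 = 130.585 m, so the well at 131 m is 0.415 m downgradient of the peak.
√(4πDt) = 8.267 m, giving peak height M/(n_e·A·√(4πDt)) = 43.0/(0.28 × 61.7 × 8.267) = 0.3011 kg/m³.
(x−vt)²/(4Dt) = (0.415)²/(4 × 0.0222 × 245) = 0.007916; exp(−0.007916) = 0.9921.
C = 0.3011 × 0.9921 = 0.299 kg/m³.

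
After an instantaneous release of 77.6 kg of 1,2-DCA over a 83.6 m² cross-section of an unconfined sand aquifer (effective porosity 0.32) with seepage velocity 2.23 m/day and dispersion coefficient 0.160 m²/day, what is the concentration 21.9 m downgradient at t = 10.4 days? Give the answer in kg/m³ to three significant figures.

For an instantaneous plane source, C(x,t) = M/(n_e·A·√(4πDt)) · exp(−(x−vt)²/(4Dt)), with n_e·A the pore (flow) area.
Plume center vt = 2.23 × 10.4 = 23.192 m, so the well at 21.9 m is 1.292 m upgradient of the peak.
√(4πDt) = 4.573 m, giving peak height M/(n_e·A·√(4πDt)) = 77.6/(0.32 × 83.6 × 4.573) = 0.6343 kg/m³.
(x−vt)²/(4Dt) = (-1.292)²/(4 × 0.160 × 10.4) = 0.2508; exp(−0.2508) = 0.7782.
C = 0.6343 × 0.7782 = 0.494 kg/m³.

0.494 kg/m³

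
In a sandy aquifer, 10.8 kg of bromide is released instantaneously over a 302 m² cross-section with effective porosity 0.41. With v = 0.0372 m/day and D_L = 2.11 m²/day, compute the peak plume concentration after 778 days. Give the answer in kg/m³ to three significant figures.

0.000607 kg/m³

The peak of an instantaneous 1D plume sits at x = vt; there the Gaussian factor is 1 and C_max = M/(n_e·A·√(4πDt)), where n_e·A is the pore area the mass is dissolved in.
√(4πDt) = √(4π × 2.11 × 778) = 143.6 m, so C_max = 10.8/(0.41 × 302 × 143.6) = 0.000607 kg/m³.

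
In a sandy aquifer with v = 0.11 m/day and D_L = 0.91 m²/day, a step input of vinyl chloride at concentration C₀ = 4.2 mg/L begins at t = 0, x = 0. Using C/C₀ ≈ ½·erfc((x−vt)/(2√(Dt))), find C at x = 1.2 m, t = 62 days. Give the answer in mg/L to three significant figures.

For a continuous step input, C/C₀ ≈ ½·erfc((x−vt)/(2√(Dt))).
vt = 0.11 × 62 = 6.82 m and 2√(Dt) = 2√(0.91 × 62) = 15.02 m.
Argument (x−vt)/(2√(Dt)) = (1.2 − 6.82)/15.02 = -0.3742; ½·erfc(-0.3742) = 0.7017.
C = 4.2 × 0.7017 = 2.95 mg/L.

2.95 mg/L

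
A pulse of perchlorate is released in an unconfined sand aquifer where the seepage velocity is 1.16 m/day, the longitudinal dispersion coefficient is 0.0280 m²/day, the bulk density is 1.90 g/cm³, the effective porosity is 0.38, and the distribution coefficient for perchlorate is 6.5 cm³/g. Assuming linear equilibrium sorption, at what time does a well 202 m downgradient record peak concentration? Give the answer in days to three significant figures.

5830 days

Retardation factor R = 1 + ρ_b·K_d/n = 1 + 1.90 × 6.5/0.38 = 33.50.
Sorption retards both mechanisms: v_R = v/R = 0.03463 m/day, D_R = D/R = 0.0008358 m²/day.
Peak time from v_R²t² + 2D_R t − x² = 0: t = (√(D_R² + v_R²x²) − D_R)/v_R².
√(D_R² + v_R²x²) = √(0.0008358² + 0.03463² × 202²) = 6.995; v_R² = 0.001199.
t = (6.995 − 0.0008358)/0.001199 = 5830 days.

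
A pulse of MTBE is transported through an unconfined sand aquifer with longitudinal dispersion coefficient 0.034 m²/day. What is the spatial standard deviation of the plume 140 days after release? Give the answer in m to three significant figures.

3.09 m

Dispersive spreading gives a Gaussian with σ² = 2Dt; advection only shifts the center.
σ = √(2 × 0.034 × 140) = 3.09 m.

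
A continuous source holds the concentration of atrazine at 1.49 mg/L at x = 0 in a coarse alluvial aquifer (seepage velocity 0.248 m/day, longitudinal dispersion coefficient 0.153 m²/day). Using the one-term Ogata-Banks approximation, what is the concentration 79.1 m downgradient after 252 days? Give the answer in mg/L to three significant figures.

0.0437 mg/L

For a continuous step input, C/C₀ ≈ ½·erfc((x−vt)/(2√(Dt))).
vt = 0.248 × 252 = 62.496 m and 2√(Dt) = 2√(0.153 × 252) = 12.42 m.
Argument (x−vt)/(2√(Dt)) = (79.1 − 62.496)/12.42 = 1.337; ½·erfc(1.337) = 0.02933.
C = 1.49 × 0.02933 = 0.0437 mg/L.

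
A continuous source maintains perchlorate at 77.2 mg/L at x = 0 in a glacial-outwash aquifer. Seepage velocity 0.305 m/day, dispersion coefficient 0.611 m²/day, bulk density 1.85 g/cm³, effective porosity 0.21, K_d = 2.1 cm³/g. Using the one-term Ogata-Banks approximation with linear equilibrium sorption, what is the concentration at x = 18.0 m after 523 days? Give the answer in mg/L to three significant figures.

3.33 mg/L

Retardation factor R = 1 + ρ_b·K_d/n = 1 + 1.85 × 2.1/0.21 = 19.50.
Sorption retards both mechanisms: v_R = v/R = 0.01564 m/day, D_R = D/R = 0.03133 m²/day.
v_R·t = 0.01564 × 523 = 8.17972 m; 2√(D_R t) = 8.096 m; argument = (18.0 − 8.17972)/8.096 = 1.213.
C = C₀ × ½·erfc(1.213) = 77.2 × 0.04313 = 3.33 mg/L.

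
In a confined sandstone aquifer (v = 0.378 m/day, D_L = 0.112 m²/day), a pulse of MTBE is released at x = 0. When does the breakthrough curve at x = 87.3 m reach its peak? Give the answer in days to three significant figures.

For the 1D instantaneous-source solution, setting ∂C/∂t = 0 at fixed x gives v²t² + 2Dt − x² = 0, so t = (√(D² + v²x²) − D)/v².
√(D² + v²x²) = √(0.112² + 0.378² × 87.3²) = 33.00; v² = 0.142884.
t = (33.00 − 0.112)/0.142884 = 230 days (vs. the pure-advection estimate x/v = 231 d).

230 days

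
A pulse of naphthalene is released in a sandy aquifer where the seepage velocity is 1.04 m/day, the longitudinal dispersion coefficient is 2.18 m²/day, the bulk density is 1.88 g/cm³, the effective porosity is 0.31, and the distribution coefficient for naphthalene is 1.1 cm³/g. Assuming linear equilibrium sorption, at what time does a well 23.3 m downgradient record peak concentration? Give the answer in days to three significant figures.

Retardation factor R = 1 + ρ_b·K_d/n = 1 + 1.88 × 1.1/0.31 = 7.671.
Sorption retards both mechanisms: v_R = v/R = 0.1356 m/day, D_R = D/R = 0.2842 m²/day.
Peak time from v_R²t² + 2D_R t − x² = 0: t = (√(D_R² + v_R²x²) − D_R)/v_R².
√(D_R² + v_R²x²) = √(0.2842² + 0.1356² × 23.3²) = 3.172; v_R² = 0.01839.
t = (3.172 − 0.2842)/0.01839 = 157 days.

157 days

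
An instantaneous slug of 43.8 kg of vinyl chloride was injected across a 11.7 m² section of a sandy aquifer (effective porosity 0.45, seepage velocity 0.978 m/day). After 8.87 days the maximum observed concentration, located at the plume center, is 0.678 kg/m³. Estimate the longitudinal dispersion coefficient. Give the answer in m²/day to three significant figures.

1.35 m²/day

At the plume center C_max = M/(n_e·A·√(4πDt)), so D = M²/(4πt·(n_e·A·C_max)²).
n_e·A·C_max = 0.45 × 11.7 × 0.678 = 3.570 kg/m.
D = 43.8²/(4π × 8.87 × 3.570²) = 1.35 m²/day.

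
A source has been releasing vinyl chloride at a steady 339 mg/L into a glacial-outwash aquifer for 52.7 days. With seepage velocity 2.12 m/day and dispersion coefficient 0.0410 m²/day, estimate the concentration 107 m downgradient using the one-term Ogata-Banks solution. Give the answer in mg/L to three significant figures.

For a continuous step input, C/C₀ ≈ ½·erfc((x−vt)/(2√(Dt))).
vt = 2.12 × 52.7 = 111.724 m and 2√(Dt) = 2√(0.0410 × 52.7) = 2.940 m.
Argument (x−vt)/(2√(Dt)) = (107 − 111.724)/2.940 = -1.607; ½·erfc(-1.607) = 0.9885.
C = 339 × 0.9885 = 335 mg/L.

335 mg/L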